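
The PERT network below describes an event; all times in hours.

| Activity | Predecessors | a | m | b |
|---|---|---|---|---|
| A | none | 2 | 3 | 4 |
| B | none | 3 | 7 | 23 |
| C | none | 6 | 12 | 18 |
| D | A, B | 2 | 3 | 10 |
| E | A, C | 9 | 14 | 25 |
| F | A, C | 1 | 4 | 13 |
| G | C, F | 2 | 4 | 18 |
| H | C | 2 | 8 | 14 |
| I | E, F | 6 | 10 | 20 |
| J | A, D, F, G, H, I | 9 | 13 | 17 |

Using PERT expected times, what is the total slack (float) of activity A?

te_A = (2 + 4·3 + 4)/6 = 18/6 = 3
te_B = (3 + 4·7 + 23)/6 = 54/6 = 9
te_C = (6 + 4·12 + 18)/6 = 72/6 = 12
te_D = (2 + 4·3 + 10)/6 = 24/6 = 4
te_E = (9 + 4·14 + 25)/6 = 90/6 = 15
te_F = (1 + 4·4 + 13)/6 = 30/6 = 5
te_G = (2 + 4·4 + 18)/6 = 36/6 = 6
te_H = (2 + 4·8 + 14)/6 = 48/6 = 8
te_I = (6 + 4·10 + 20)/6 = 66/6 = 11
te_J = (9 + 4·13 + 17)/6 = 78/6 = 13

Forward pass:
ES_A = 0; EF_A = 3
ES_B = 0; EF_B = 9
ES_C = 0; EF_C = 12
ES_D = max(EF_A=3, EF_B=9) = 9; EF_D = 9+4 = 13
ES_E = max(EF_A=3, EF_C=12) = 12; EF_E = 12+15 = 27
ES_F = max(EF_A=3, EF_C=12) = 12; EF_F = 12+5 = 17
ES_G = max(EF_C=12, EF_F=17) = 17; EF_G = 17+6 = 23
ES_H = 12; EF_H = 12+8 = 20
ES_I = max(EF_E=27, EF_F=17) = 27; EF_I = 27+11 = 38
ES_J = max(EF_A=3, EF_D=13, EF_F=17, EF_G=23, EF_H=20, EF_I=38) = 38; EF_J = 38+13 = 51
Expected project duration μ = 51 hours. Critical path: C → E → I → J.

Backward pass:
LF_J = 51; LS_J = 51−13 = 38
LF_I = LS_J = 38; LS_I = 38−11 = 27
LF_H = LS_J = 38; LS_H = 38−8 = 30
LF_G = LS_J = 38; LS_G = 38−6 = 32
LF_F = min(LS_G=32, LS_I=27, LS_J=38) = 27; LS_F = 27−5 = 22
LF_E = LS_I = 27; LS_E = 27−15 = 12
LF_D = LS_J = 38; LS_D = 38−4 = 34
LF_C = min(LS_E=12, LS_F=22, LS_G=32, LS_H=30) = 12; LS_C = 12−12 = 0
LF_B = LS_D = 34; LS_B = 34−9 = 25
LF_A = min(LS_D=34, LS_E=12, LS_F=22, LS_J=38) = 12; LS_A = 12−3 = 9
Slack_A = LS_A − ES_A = 9 − 0 = 9

9 hours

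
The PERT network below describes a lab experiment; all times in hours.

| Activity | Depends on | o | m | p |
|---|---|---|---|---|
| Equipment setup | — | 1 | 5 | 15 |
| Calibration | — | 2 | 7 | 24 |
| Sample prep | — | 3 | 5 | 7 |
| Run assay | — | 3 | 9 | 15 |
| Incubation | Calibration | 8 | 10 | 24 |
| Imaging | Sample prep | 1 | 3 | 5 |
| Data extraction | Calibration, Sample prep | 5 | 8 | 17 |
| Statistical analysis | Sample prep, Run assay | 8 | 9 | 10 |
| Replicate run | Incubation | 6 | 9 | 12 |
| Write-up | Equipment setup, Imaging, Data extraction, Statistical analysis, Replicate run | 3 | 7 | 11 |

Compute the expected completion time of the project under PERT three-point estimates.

te_Equipment setup = (1 + 4·5 + 15)/6 = 36/6 = 6
te_Calibration = (2 + 4·7 + 24)/6 = 54/6 = 9
te_Sample prep = (3 + 4·5 + 7)/6 = 30/6 = 5
te_Run assay = (3 + 4·9 + 15)/6 = 54/6 = 9
te_Incubation = (8 + 4·10 + 24)/6 = 72/6 = 12
te_Imaging = (1 + 4·3 + 5)/6 = 18/6 = 3
te_Data extraction = (5 + 4·8 + 17)/6 = 54/6 = 9
te_Statistical analysis = (8 + 4·9 + 10)/6 = 54/6 = 9
te_Replicate run = (6 + 4·9 + 12)/6 = 54/6 = 9
te_Write-up = (3 + 4·7 + 11)/6 = 42/6 = 7

Forward pass:
ES_Equipment setup = 0; EF_Equipment setup = 6
ES_Calibration = 0; EF_Calibration = 9
ES_Sample prep = 0; EF_Sample prep = 5
ES_Run assay = 0; EF_Run assay = 9
ES_Incubation = 9; EF_Incubation = 9+12 = 21
ES_Imaging = 5; EF_Imaging = 5+3 = 8
ES_Data extraction = max(EF_Calibration=9, EF_Sample prep=5) = 9; EF_Data extraction = 9+9 = 18
ES_Statistical analysis = max(EF_Sample prep=5, EF_Run assay=9) = 9; EF_Statistical analysis = 9+9 = 18
ES_Replicate run = 21; EF_Replicate run = 21+9 = 30
ES_Write-up = max(EF_Equipment setup=6, EF_Imaging=8, EF_Data extraction=18, EF_Statistical analysis=18, EF_Replicate run=30) = 30; EF_Write-up = 30+7 = 37
Expected project duration μ = 37 hours. Critical path: Calibration → Incubation → Replicate run → Write-up.

37 hours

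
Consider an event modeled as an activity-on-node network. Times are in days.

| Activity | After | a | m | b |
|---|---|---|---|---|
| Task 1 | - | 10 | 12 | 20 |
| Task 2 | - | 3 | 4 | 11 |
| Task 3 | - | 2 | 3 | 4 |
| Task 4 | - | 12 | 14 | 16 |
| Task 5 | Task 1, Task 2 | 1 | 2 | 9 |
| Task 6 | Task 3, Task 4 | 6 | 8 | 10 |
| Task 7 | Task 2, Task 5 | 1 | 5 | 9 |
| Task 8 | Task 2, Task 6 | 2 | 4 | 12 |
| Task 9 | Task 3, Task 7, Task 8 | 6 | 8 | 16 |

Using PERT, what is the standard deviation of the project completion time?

te_Task 1 = (10 + 4·12 + 20)/6 = 78/6 = 13; σ²_Task 1 = ((20−10)/6)² = 2.778
te_Task 2 = (3 + 4·4 + 11)/6 = 30/6 = 5; σ²_Task 2 = ((11−3)/6)² = 1.778
te_Task 3 = (2 + 4·3 + 4)/6 = 18/6 = 3; σ²_Task 3 = ((4−2)/6)² = 0.111
te_Task 4 = (12 + 4·14 + 16)/6 = 84/6 = 14; σ²_Task 4 = ((16−12)/6)² = 0.444
te_Task 5 = (1 + 4·2 + 9)/6 = 18/6 = 3; σ²_Task 5 = ((9−1)/6)² = 1.778
te_Task 6 = (6 + 4·8 + 10)/6 = 48/6 = 8; σ²_Task 6 = ((10−6)/6)² = 0.444
te_Task 7 = (1 + 4·5 + 9)/6 = 30/6 = 5; σ²_Task 7 = ((9−1)/6)² = 1.778
te_Task 8 = (2 + 4·4 + 12)/6 = 30/6 = 5; σ²_Task 8 = ((12−2)/6)² = 2.778
te_Task 9 = (6 + 4·8 + 16)/6 = 54/6 = 9; σ²_Task 9 = ((16−6)/6)² = 2.778

Forward pass:
ES_Task 1 = 0; EF_Task 1 = 13
ES_Task 2 = 0; EF_Task 2 = 5
ES_Task 3 = 0; EF_Task 3 = 3
ES_Task 4 = 0; EF_Task 4 = 14
ES_Task 5 = max(EF_Task 1=13, EF_Task 2=5) = 13; EF_Task 5 = 13+3 = 16
ES_Task 6 = max(EF_Task 3=3, EF_Task 4=14) = 14; EF_Task 6 = 14+8 = 22
ES_Task 7 = max(EF_Task 2=5, EF_Task 5=16) = 16; EF_Task 7 = 16+5 = 21
ES_Task 8 = max(EF_Task 2=5, EF_Task 6=22) = 22; EF_Task 8 = 22+5 = 27
ES_Task 9 = max(EF_Task 3=3, EF_Task 7=21, EF_Task 8=27) = 27; EF_Task 9 = 27+9 = 36
Expected project duration μ = 36 days. Critical path: Task 4 → Task 6 → Task 8 → Task 9.

Variance along critical path = 0.444 + 0.444 + 2.778 + 2.778 = 6.444
σ = √6.444 = 2.539 days

2.54 days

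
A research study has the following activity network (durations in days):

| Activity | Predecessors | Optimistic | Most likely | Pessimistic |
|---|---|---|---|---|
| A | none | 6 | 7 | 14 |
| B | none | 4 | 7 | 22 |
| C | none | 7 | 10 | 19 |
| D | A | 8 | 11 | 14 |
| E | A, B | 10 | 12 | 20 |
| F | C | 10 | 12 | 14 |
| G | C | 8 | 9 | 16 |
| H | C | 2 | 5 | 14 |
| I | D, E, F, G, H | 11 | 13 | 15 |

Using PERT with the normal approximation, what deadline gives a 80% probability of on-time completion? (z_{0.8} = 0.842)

te_A = (6 + 4·7 + 14)/6 = 48/6 = 8; σ²_A = ((14−6)/6)² = 1.778
te_B = (4 + 4·7 + 22)/6 = 54/6 = 9; σ²_B = ((22−4)/6)² = 9.000
te_C = (7 + 4·10 + 19)/6 = 66/6 = 11; σ²_C = ((19−7)/6)² = 4.000
te_D = (8 + 4·11 + 14)/6 = 66/6 = 11; σ²_D = ((14−8)/6)² = 1.000
te_E = (10 + 4·12 + 20)/6 = 78/6 = 13; σ²_E = ((20−10)/6)² = 2.778
te_F = (10 + 4·12 + 14)/6 = 72/6 = 12; σ²_F = ((14−10)/6)² = 0.444
te_G = (8 + 4·9 + 16)/6 = 60/6 = 10; σ²_G = ((16−8)/6)² = 1.778
te_H = (2 + 4·5 + 14)/6 = 36/6 = 6; σ²_H = ((14−2)/6)² = 4.000
te_I = (11 + 4·13 + 15)/6 = 78/6 = 13; σ²_I = ((15−11)/6)² = 0.444

Forward pass:
ES_A = 0; EF_A = 8
ES_B = 0; EF_B = 9
ES_C = 0; EF_C = 11
ES_D = 8; EF_D = 8+11 = 19
ES_E = max(EF_A=8, EF_B=9) = 9; EF_E = 9+13 = 22
ES_F = 11; EF_F = 11+12 = 23
ES_G = 11; EF_G = 11+10 = 21
ES_H = 11; EF_H = 11+6 = 17
ES_I = max(EF_D=19, EF_E=22, EF_F=23, EF_G=21, EF_H=17) = 23; EF_I = 23+13 = 36
Expected project duration μ = 36 days. Critical path: C → F → I.

Variance along critical path = 4.000 + 0.444 + 0.444 = 4.889; σ = 2.211 days.
D = μ + z·σ = 36 + 0.842·2.211 = 37.9 days

37.9 days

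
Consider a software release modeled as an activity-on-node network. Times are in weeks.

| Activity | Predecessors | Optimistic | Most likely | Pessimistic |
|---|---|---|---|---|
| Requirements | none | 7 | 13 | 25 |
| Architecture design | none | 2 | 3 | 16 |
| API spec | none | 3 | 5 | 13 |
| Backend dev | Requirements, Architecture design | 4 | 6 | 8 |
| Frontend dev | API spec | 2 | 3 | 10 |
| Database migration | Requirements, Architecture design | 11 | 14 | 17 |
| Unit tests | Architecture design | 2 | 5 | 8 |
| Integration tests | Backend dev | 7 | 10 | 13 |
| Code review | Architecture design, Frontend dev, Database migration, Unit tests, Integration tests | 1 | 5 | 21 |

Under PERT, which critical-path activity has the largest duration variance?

Code review

te_Requirements = (7 + 4·13 + 25)/6 = 84/6 = 14; σ²_Requirements = ((25−7)/6)² = 9.000
te_Architecture design = (2 + 4·3 + 16)/6 = 30/6 = 5; σ²_Architecture design = ((16−2)/6)² = 5.444
te_API spec = (3 + 4·5 + 13)/6 = 36/6 = 6; σ²_API spec = ((13−3)/6)² = 2.778
te_Backend dev = (4 + 4·6 + 8)/6 = 36/6 = 6; σ²_Backend dev = ((8−4)/6)² = 0.444
te_Frontend dev = (2 + 4·3 + 10)/6 = 24/6 = 4; σ²_Frontend dev = ((10−2)/6)² = 1.778
te_Database migration = (11 + 4·14 + 17)/6 = 84/6 = 14; σ²_Database migration = ((17−11)/6)² = 1.000
te_Unit tests = (2 + 4·5 + 8)/6 = 30/6 = 5; σ²_Unit tests = ((8−2)/6)² = 1.000
te_Integration tests = (7 + 4·10 + 13)/6 = 60/6 = 10; σ²_Integration tests = ((13−7)/6)² = 1.000
te_Code review = (1 + 4·5 + 21)/6 = 42/6 = 7; σ²_Code review = ((21−1)/6)² = 11.111

Forward pass:
ES_Requirements = 0; EF_Requirements = 14
ES_Architecture design = 0; EF_Architecture design = 5
ES_API spec = 0; EF_API spec = 6
ES_Backend dev = max(EF_Requirements=14, EF_Architecture design=5) = 14; EF_Backend dev = 14+6 = 20
ES_Frontend dev = 6; EF_Frontend dev = 6+4 = 10
ES_Database migration = max(EF_Requirements=14, EF_Architecture design=5) = 14; EF_Database migration = 14+14 = 28
ES_Unit tests = 5; EF_Unit tests = 5+5 = 10
ES_Integration tests = 20; EF_Integration tests = 20+10 = 30
ES_Code review = max(EF_Architecture design=5, EF_Frontend dev=10, EF_Database migration=28, EF_Unit tests=10, EF_Integration tests=30) = 30; EF_Code review = 30+7 = 37
Expected project duration μ = 37 weeks. Critical path: Requirements → Backend dev → Integration tests → Code review.

Variances on critical path: σ²_Requirements=9.000, σ²_Backend dev=0.444, σ²_Integration tests=1.000, σ²_Code review=11.111.
Largest is σ²_Code review = 11.111.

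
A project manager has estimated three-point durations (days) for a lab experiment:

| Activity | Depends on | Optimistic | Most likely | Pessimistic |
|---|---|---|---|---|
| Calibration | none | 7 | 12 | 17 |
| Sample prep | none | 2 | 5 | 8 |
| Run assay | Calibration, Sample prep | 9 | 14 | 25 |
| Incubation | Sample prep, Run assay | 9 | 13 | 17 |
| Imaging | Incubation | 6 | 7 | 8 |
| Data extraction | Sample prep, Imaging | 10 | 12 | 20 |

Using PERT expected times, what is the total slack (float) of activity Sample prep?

7 days

te_Calibration = (7 + 4·12 + 17)/6 = 72/6 = 12
te_Sample prep = (2 + 4·5 + 8)/6 = 30/6 = 5
te_Run assay = (9 + 4·14 + 25)/6 = 90/6 = 15
te_Incubation = (9 + 4·13 + 17)/6 = 78/6 = 13
te_Imaging = (6 + 4·7 + 8)/6 = 42/6 = 7
te_Data extraction = (10 + 4·12 + 20)/6 = 78/6 = 13

Forward pass:
ES_Calibration = 0; EF_Calibration = 12
ES_Sample prep = 0; EF_Sample prep = 5
ES_Run assay = max(EF_Calibration=12, EF_Sample prep=5) = 12; EF_Run assay = 12+15 = 27
ES_Incubation = max(EF_Sample prep=5, EF_Run assay=27) = 27; EF_Incubation = 27+13 = 40
ES_Imaging = 40; EF_Imaging = 40+7 = 47
ES_Data extraction = max(EF_Sample prep=5, EF_Imaging=47) = 47; EF_Data extraction = 47+13 = 60
Expected project duration μ = 60 days. Critical path: Calibration → Run assay → Incubation → Imaging → Data extraction.

Backward pass:
LF_Data extraction = 60; LS_Data extraction = 60−13 = 47
LF_Imaging = LS_Data extraction = 47; LS_Imaging = 47−7 = 40
LF_Incubation = LS_Imaging = 40; LS_Incubation = 40−13 = 27
LF_Run assay = LS_Incubation = 27; LS_Run assay = 27−15 = 12
LF_Sample prep = min(LS_Run assay=12, LS_Incubation=27, LS_Data extraction=47) = 12; LS_Sample prep = 12−5 = 7
LF_Calibration = LS_Run assay = 12; LS_Calibration = 12−12 = 0
Slack_Sample prep = LS_Sample prep − ES_Sample prep = 7 − 0 = 7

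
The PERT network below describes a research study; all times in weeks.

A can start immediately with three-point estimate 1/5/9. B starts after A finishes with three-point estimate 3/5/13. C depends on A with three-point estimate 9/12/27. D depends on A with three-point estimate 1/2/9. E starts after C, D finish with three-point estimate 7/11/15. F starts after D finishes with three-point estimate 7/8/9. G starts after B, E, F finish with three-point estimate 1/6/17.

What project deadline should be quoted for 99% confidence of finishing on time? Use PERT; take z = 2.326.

te_A = (1 + 4·5 + 9)/6 = 30/6 = 5; σ²_A = ((9−1)/6)² = 1.778
te_B = (3 + 4·5 + 13)/6 = 36/6 = 6; σ²_B = ((13−3)/6)² = 2.778
te_C = (9 + 4·12 + 27)/6 = 84/6 = 14; σ²_C = ((27−9)/6)² = 9.000
te_D = (1 + 4·2 + 9)/6 = 18/6 = 3; σ²_D = ((9−1)/6)² = 1.778
te_E = (7 + 4·11 + 15)/6 = 66/6 = 11; σ²_E = ((15−7)/6)² = 1.778
te_F = (7 + 4·8 + 9)/6 = 48/6 = 8; σ²_F = ((9−7)/6)² = 0.111
te_G = (1 + 4·6 + 17)/6 = 42/6 = 7; σ²_G = ((17−1)/6)² = 7.111

Forward pass:
ES_A = 0; EF_A = 5
ES_B = 5; EF_B = 5+6 = 11
ES_C = 5; EF_C = 5+14 = 19
ES_D = 5; EF_D = 5+3 = 8
ES_E = max(EF_C=19, EF_D=8) = 19; EF_E = 19+11 = 30
ES_F = 8; EF_F = 8+8 = 16
ES_G = max(EF_B=11, EF_E=30, EF_F=16) = 30; EF_G = 30+7 = 37
Expected project duration μ = 37 weeks. Critical path: A → C → E → G.

Variance along critical path = 1.778 + 9.000 + 1.778 + 7.111 = 19.667; σ = 4.435 weeks.
D = μ + z·σ = 37 + 2.326·4.435 = 47.3 weeks

47.3 weeks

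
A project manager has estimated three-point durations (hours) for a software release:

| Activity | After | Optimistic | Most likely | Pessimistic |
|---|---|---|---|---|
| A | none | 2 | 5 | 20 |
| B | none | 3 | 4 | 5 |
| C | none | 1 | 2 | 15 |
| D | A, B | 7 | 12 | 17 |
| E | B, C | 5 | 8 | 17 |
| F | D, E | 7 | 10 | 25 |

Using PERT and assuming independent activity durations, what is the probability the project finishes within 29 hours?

te_A = (2 + 4·5 + 20)/6 = 42/6 = 7; σ²_A = ((20−2)/6)² = 9.000
te_B = (3 + 4·4 + 5)/6 = 24/6 = 4; σ²_B = ((5−3)/6)² = 0.111
te_C = (1 + 4·2 + 15)/6 = 24/6 = 4; σ²_C = ((15−1)/6)² = 5.444
te_D = (7 + 4·12 + 17)/6 = 72/6 = 12; σ²_D = ((17−7)/6)² = 2.778
te_E = (5 + 4·8 + 17)/6 = 54/6 = 9; σ²_E = ((17−5)/6)² = 4.000
te_F = (7 + 4·10 + 25)/6 = 72/6 = 12; σ²_F = ((25−7)/6)² = 9.000

Forward pass:
ES_A = 0; EF_A = 7
ES_B = 0; EF_B = 4
ES_C = 0; EF_C = 4
ES_D = max(EF_A=7, EF_B=4) = 7; EF_D = 7+12 = 19
ES_E = max(EF_B=4, EF_C=4) = 4; EF_E = 4+9 = 13
ES_F = max(EF_D=19, EF_E=13) = 19; EF_F = 19+12 = 31
Expected project duration μ = 31 hours. Critical path: A → D → F.

Variance along critical path = 9.000 + 2.778 + 9.000 = 20.778; σ = √20.778 = 4.558 hours.
Z = (29 − 31) / 4.558 = -0.439
P(T ≤ 29) = Φ(-0.439) ≈ 0.330

0.330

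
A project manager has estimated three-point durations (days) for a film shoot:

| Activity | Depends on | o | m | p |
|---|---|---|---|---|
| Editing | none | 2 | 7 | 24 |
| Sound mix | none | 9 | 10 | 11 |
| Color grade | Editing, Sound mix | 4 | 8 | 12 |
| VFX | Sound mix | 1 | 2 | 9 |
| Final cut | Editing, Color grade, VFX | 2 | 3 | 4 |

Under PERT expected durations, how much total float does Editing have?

te_Editing = (2 + 4·7 + 24)/6 = 54/6 = 9
te_Sound mix = (9 + 4·10 + 11)/6 = 60/6 = 10
te_Color grade = (4 + 4·8 + 12)/6 = 48/6 = 8
te_VFX = (1 + 4·2 + 9)/6 = 18/6 = 3
te_Final cut = (2 + 4·3 + 4)/6 = 18/6 = 3

Forward pass:
ES_Editing = 0; EF_Editing = 9
ES_Sound mix = 0; EF_Sound mix = 10
ES_Color grade = max(EF_Editing=9, EF_Sound mix=10) = 10; EF_Color grade = 10+8 = 18
ES_VFX = 10; EF_VFX = 10+3 = 13
ES_Final cut = max(EF_Editing=9, EF_Color grade=18, EF_VFX=13) = 18; EF_Final cut = 18+3 = 21
Expected project duration μ = 21 days. Critical path: Sound mix → Color grade → Final cut.

Backward pass:
LF_Final cut = 21; LS_Final cut = 21−3 = 18
LF_VFX = LS_Final cut = 18; LS_VFX = 18−3 = 15
LF_Color grade = LS_Final cut = 18; LS_Color grade = 18−8 = 10
LF_Sound mix = min(LS_Color grade=10, LS_VFX=15) = 10; LS_Sound mix = 10−10 = 0
LF_Editing = min(LS_Color grade=10, LS_Final cut=18) = 10; LS_Editing = 10−9 = 1
Slack_Editing = LS_Editing − ES_Editing = 1 − 0 = 1

1 days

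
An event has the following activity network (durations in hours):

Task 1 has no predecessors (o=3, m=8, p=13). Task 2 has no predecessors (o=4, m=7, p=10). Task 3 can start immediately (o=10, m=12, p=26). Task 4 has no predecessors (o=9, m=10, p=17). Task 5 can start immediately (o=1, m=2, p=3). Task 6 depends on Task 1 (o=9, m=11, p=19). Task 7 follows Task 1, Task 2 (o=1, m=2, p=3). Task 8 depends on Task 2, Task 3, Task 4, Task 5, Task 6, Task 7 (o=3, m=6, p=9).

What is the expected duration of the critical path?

te_Task 1 = (3 + 4·8 + 13)/6 = 48/6 = 8
te_Task 2 = (4 + 4·7 + 10)/6 = 42/6 = 7
te_Task 3 = (10 + 4·12 + 26)/6 = 84/6 = 14
te_Task 4 = (9 + 4·10 + 17)/6 = 66/6 = 11
te_Task 5 = (1 + 4·2 + 3)/6 = 12/6 = 2
te_Task 6 = (9 + 4·11 + 19)/6 = 72/6 = 12
te_Task 7 = (1 + 4·2 + 3)/6 = 12/6 = 2
te_Task 8 = (3 + 4·6 + 9)/6 = 36/6 = 6

Forward pass:
ES_Task 1 = 0; EF_Task 1 = 8
ES_Task 2 = 0; EF_Task 2 = 7
ES_Task 3 = 0; EF_Task 3 = 14
ES_Task 4 = 0; EF_Task 4 = 11
ES_Task 5 = 0; EF_Task 5 = 2
ES_Task 6 = 8; EF_Task 6 = 8+12 = 20
ES_Task 7 = max(EF_Task 1=8, EF_Task 2=7) = 8; EF_Task 7 = 8+2 = 10
ES_Task 8 = max(EF_Task 2=7, EF_Task 3=14, EF_Task 4=11, EF_Task 5=2, EF_Task 6=20, EF_Task 7=10) = 20; EF_Task 8 = 20+6 = 26
Expected project duration μ = 26 hours. Critical path: Task 1 → Task 6 → Task 8.

26 hours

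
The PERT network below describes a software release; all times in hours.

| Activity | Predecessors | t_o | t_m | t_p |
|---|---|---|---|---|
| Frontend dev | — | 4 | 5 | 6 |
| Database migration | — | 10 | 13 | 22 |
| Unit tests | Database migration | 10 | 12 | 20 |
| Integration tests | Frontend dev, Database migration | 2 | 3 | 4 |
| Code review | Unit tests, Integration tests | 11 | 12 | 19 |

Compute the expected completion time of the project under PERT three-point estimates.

40 hours

te_Frontend dev = (4 + 4·5 + 6)/6 = 30/6 = 5
te_Database migration = (10 + 4·13 + 22)/6 = 84/6 = 14
te_Unit tests = (10 + 4·12 + 20)/6 = 78/6 = 13
te_Integration tests = (2 + 4·3 + 4)/6 = 18/6 = 3
te_Code review = (11 + 4·12 + 19)/6 = 78/6 = 13

Forward pass:
ES_Frontend dev = 0; EF_Frontend dev = 5
ES_Database migration = 0; EF_Database migration = 14
ES_Unit tests = 14; EF_Unit tests = 14+13 = 27
ES_Integration tests = max(EF_Frontend dev=5, EF_Database migration=14) = 14; EF_Integration tests = 14+3 = 17
ES_Code review = max(EF_Unit tests=27, EF_Integration tests=17) = 27; EF_Code review = 27+13 = 40
Expected project duration μ = 40 hours. Critical path: Database migration → Unit tests → Code review.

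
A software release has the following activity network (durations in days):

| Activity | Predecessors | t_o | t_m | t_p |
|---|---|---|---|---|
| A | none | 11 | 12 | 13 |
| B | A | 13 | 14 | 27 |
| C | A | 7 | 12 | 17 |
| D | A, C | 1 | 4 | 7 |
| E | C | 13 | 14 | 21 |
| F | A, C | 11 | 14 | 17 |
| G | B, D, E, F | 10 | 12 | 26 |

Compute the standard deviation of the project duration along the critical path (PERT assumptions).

3.43 days

te_A = (11 + 4·12 + 13)/6 = 72/6 = 12; σ²_A = ((13−11)/6)² = 0.111
te_B = (13 + 4·14 + 27)/6 = 96/6 = 16; σ²_B = ((27−13)/6)² = 5.444
te_C = (7 + 4·12 + 17)/6 = 72/6 = 12; σ²_C = ((17−7)/6)² = 2.778
te_D = (1 + 4·4 + 7)/6 = 24/6 = 4; σ²_D = ((7−1)/6)² = 1.000
te_E = (13 + 4·14 + 21)/6 = 90/6 = 15; σ²_E = ((21−13)/6)² = 1.778
te_F = (11 + 4·14 + 17)/6 = 84/6 = 14; σ²_F = ((17−11)/6)² = 1.000
te_G = (10 + 4·12 + 26)/6 = 84/6 = 14; σ²_G = ((26−10)/6)² = 7.111

Forward pass:
ES_A = 0; EF_A = 12
ES_B = 12; EF_B = 12+16 = 28
ES_C = 12; EF_C = 12+12 = 24
ES_D = max(EF_A=12, EF_C=24) = 24; EF_D = 24+4 = 28
ES_E = 24; EF_E = 24+15 = 39
ES_F = max(EF_A=12, EF_C=24) = 24; EF_F = 24+14 = 38
ES_G = max(EF_B=28, EF_D=28, EF_E=39, EF_F=38) = 39; EF_G = 39+14 = 53
Expected project duration μ = 53 days. Critical path: A → C → E → G.

Variance along critical path = 0.111 + 2.778 + 1.778 + 7.111 = 11.778
σ = √11.778 = 3.432 days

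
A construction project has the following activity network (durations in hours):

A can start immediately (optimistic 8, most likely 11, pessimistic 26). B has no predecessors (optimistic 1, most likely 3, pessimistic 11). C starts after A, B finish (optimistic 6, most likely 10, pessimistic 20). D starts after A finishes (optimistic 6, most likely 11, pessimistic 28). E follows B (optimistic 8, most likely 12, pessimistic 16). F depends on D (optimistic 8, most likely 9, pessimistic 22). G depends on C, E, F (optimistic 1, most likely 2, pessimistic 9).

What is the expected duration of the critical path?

40 hours

te_A = (8 + 4·11 + 26)/6 = 78/6 = 13
te_B = (1 + 4·3 + 11)/6 = 24/6 = 4
te_C = (6 + 4·10 + 20)/6 = 66/6 = 11
te_D = (6 + 4·11 + 28)/6 = 78/6 = 13
te_E = (8 + 4·12 + 16)/6 = 72/6 = 12
te_F = (8 + 4·9 + 22)/6 = 66/6 = 11
te_G = (1 + 4·2 + 9)/6 = 18/6 = 3

Forward pass:
ES_A = 0; EF_A = 13
ES_B = 0; EF_B = 4
ES_C = max(EF_A=13, EF_B=4) = 13; EF_C = 13+11 = 24
ES_D = 13; EF_D = 13+13 = 26
ES_E = 4; EF_E = 4+12 = 16
ES_F = 26; EF_F = 26+11 = 37
ES_G = max(EF_C=24, EF_E=16, EF_F=37) = 37; EF_G = 37+3 = 40
Expected project duration μ = 40 hours. Critical path: A → D → F → G.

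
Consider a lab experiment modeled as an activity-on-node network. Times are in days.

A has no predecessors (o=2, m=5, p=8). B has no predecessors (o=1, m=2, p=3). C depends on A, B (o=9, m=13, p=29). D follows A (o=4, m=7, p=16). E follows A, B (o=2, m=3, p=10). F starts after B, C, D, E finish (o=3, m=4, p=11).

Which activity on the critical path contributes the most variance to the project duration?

C

te_A = (2 + 4·5 + 8)/6 = 30/6 = 5; σ²_A = ((8−2)/6)² = 1.000
te_B = (1 + 4·2 + 3)/6 = 12/6 = 2; σ²_B = ((3−1)/6)² = 0.111
te_C = (9 + 4·13 + 29)/6 = 90/6 = 15; σ²_C = ((29−9)/6)² = 11.111
te_D = (4 + 4·7 + 16)/6 = 48/6 = 8; σ²_D = ((16−4)/6)² = 4.000
te_E = (2 + 4·3 + 10)/6 = 24/6 = 4; σ²_E = ((10−2)/6)² = 1.778
te_F = (3 + 4·4 + 11)/6 = 30/6 = 5; σ²_F = ((11−3)/6)² = 1.778

Forward pass:
ES_A = 0; EF_A = 5
ES_B = 0; EF_B = 2
ES_C = max(EF_A=5, EF_B=2) = 5; EF_C = 5+15 = 20
ES_D = 5; EF_D = 5+8 = 13
ES_E = max(EF_A=5, EF_B=2) = 5; EF_E = 5+4 = 9
ES_F = max(EF_B=2, EF_C=20, EF_D=13, EF_E=9) = 20; EF_F = 20+5 = 25
Expected project duration μ = 25 days. Critical path: A → C → F.

Variances on critical path: σ²_A=1.000, σ²_C=11.111, σ²_F=1.778.
Largest is σ²_C = 11.111.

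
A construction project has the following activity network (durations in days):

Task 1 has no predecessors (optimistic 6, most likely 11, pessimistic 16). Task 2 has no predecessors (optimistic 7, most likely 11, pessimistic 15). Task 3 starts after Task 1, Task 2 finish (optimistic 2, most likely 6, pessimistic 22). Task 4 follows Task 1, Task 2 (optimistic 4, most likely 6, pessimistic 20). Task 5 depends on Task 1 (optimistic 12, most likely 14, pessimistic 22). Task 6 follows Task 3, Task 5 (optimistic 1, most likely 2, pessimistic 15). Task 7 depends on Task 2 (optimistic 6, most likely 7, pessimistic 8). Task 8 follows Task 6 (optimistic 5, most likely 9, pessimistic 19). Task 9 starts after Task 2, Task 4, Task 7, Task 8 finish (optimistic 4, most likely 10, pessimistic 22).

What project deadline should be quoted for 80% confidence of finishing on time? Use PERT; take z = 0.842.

te_Task 1 = (6 + 4·11 + 16)/6 = 66/6 = 11; σ²_Task 1 = ((16−6)/6)² = 2.778
te_Task 2 = (7 + 4·11 + 15)/6 = 66/6 = 11; σ²_Task 2 = ((15−7)/6)² = 1.778
te_Task 3 = (2 + 4·6 + 22)/6 = 48/6 = 8; σ²_Task 3 = ((22−2)/6)² = 11.111
te_Task 4 = (4 + 4·6 + 20)/6 = 48/6 = 8; σ²_Task 4 = ((20−4)/6)² = 7.111
te_Task 5 = (12 + 4·14 + 22)/6 = 90/6 = 15; σ²_Task 5 = ((22−12)/6)² = 2.778
te_Task 6 = (1 + 4·2 + 15)/6 = 24/6 = 4; σ²_Task 6 = ((15−1)/6)² = 5.444
te_Task 7 = (6 + 4·7 + 8)/6 = 42/6 = 7; σ²_Task 7 = ((8−6)/6)² = 0.111
te_Task 8 = (5 + 4·9 + 19)/6 = 60/6 = 10; σ²_Task 8 = ((19−5)/6)² = 5.444
te_Task 9 = (4 + 4·10 + 22)/6 = 66/6 = 11; σ²_Task 9 = ((22−4)/6)² = 9.000

Forward pass:
ES_Task 1 = 0; EF_Task 1 = 11
ES_Task 2 = 0; EF_Task 2 = 11
ES_Task 3 = max(EF_Task 1=11, EF_Task 2=11) = 11; EF_Task 3 = 11+8 = 19
ES_Task 4 = max(EF_Task 1=11, EF_Task 2=11) = 11; EF_Task 4 = 11+8 = 19
ES_Task 5 = 11; EF_Task 5 = 11+15 = 26
ES_Task 6 = max(EF_Task 3=19, EF_Task 5=26) = 26; EF_Task 6 = 26+4 = 30
ES_Task 7 = 11; EF_Task 7 = 11+7 = 18
ES_Task 8 = 30; EF_Task 8 = 30+10 = 40
ES_Task 9 = max(EF_Task 2=11, EF_Task 4=19, EF_Task 7=18, EF_Task 8=40) = 40; EF_Task 9 = 40+11 = 51
Expected project duration μ = 51 days. Critical path: Task 1 → Task 5 → Task 6 → Task 8 → Task 9.

Variance along critical path = 2.778 + 2.778 + 5.444 + 5.444 + 9.000 = 25.444; σ = 5.044 days.
D = μ + z·σ = 51 + 0.842·5.044 = 55.2 days

55.2 days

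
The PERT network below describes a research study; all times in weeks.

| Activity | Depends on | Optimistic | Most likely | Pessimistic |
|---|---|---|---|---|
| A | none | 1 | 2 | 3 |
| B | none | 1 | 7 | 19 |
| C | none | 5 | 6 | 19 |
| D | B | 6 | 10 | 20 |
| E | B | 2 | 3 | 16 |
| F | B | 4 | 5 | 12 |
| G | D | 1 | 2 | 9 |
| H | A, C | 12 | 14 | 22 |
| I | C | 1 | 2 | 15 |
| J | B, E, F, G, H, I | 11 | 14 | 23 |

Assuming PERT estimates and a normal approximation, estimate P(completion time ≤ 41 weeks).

0.805

te_A = (1 + 4·2 + 3)/6 = 12/6 = 2; σ²_A = ((3−1)/6)² = 0.111
te_B = (1 + 4·7 + 19)/6 = 48/6 = 8; σ²_B = ((19−1)/6)² = 9.000
te_C = (5 + 4·6 + 19)/6 = 48/6 = 8; σ²_C = ((19−5)/6)² = 5.444
te_D = (6 + 4·10 + 20)/6 = 66/6 = 11; σ²_D = ((20−6)/6)² = 5.444
te_E = (2 + 4·3 + 16)/6 = 30/6 = 5; σ²_E = ((16−2)/6)² = 5.444
te_F = (4 + 4·5 + 12)/6 = 36/6 = 6; σ²_F = ((12−4)/6)² = 1.778
te_G = (1 + 4·2 + 9)/6 = 18/6 = 3; σ²_G = ((9−1)/6)² = 1.778
te_H = (12 + 4·14 + 22)/6 = 90/6 = 15; σ²_H = ((22−12)/6)² = 2.778
te_I = (1 + 4·2 + 15)/6 = 24/6 = 4; σ²_I = ((15−1)/6)² = 5.444
te_J = (11 + 4·14 + 23)/6 = 90/6 = 15; σ²_J = ((23−11)/6)² = 4.000

Forward pass:
ES_A = 0; EF_A = 2
ES_B = 0; EF_B = 8
ES_C = 0; EF_C = 8
ES_D = 8; EF_D = 8+11 = 19
ES_E = 8; EF_E = 8+5 = 13
ES_F = 8; EF_F = 8+6 = 14
ES_G = 19; EF_G = 19+3 = 22
ES_H = max(EF_A=2, EF_C=8) = 8; EF_H = 8+15 = 23
ES_I = 8; EF_I = 8+4 = 12
ES_J = max(EF_B=8, EF_E=13, EF_F=14, EF_G=22, EF_H=23, EF_I=12) = 23; EF_J = 23+15 = 38
Expected project duration μ = 38 weeks. Critical path: C → H → J.

Variance along critical path = 5.444 + 2.778 + 4.000 = 12.222; σ = √12.222 = 3.496 weeks.
Z = (41 − 38) / 3.496 = 0.858
P(T ≤ 41) = Φ(0.858) ≈ 0.805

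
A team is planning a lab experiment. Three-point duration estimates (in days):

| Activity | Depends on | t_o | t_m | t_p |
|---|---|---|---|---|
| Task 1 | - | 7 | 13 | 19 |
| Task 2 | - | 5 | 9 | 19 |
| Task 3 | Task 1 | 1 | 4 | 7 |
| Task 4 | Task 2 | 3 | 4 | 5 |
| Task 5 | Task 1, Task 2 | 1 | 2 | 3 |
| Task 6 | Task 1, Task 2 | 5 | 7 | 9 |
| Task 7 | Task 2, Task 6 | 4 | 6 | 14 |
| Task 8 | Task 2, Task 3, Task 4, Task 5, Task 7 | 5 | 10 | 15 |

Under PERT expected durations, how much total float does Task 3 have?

te_Task 1 = (7 + 4·13 + 19)/6 = 78/6 = 13
te_Task 2 = (5 + 4·9 + 19)/6 = 60/6 = 10
te_Task 3 = (1 + 4·4 + 7)/6 = 24/6 = 4
te_Task 4 = (3 + 4·4 + 5)/6 = 24/6 = 4
te_Task 5 = (1 + 4·2 + 3)/6 = 12/6 = 2
te_Task 6 = (5 + 4·7 + 9)/6 = 42/6 = 7
te_Task 7 = (4 + 4·6 + 14)/6 = 42/6 = 7
te_Task 8 = (5 + 4·10 + 15)/6 = 60/6 = 10

Forward pass:
ES_Task 1 = 0; EF_Task 1 = 13
ES_Task 2 = 0; EF_Task 2 = 10
ES_Task 3 = 13; EF_Task 3 = 13+4 = 17
ES_Task 4 = 10; EF_Task 4 = 10+4 = 14
ES_Task 5 = max(EF_Task 1=13, EF_Task 2=10) = 13; EF_Task 5 = 13+2 = 15
ES_Task 6 = max(EF_Task 1=13, EF_Task 2=10) = 13; EF_Task 6 = 13+7 = 20
ES_Task 7 = max(EF_Task 2=10, EF_Task 6=20) = 20; EF_Task 7 = 20+7 = 27
ES_Task 8 = max(EF_Task 2=10, EF_Task 3=17, EF_Task 4=14, EF_Task 5=15, EF_Task 7=27) = 27; EF_Task 8 = 27+10 = 37
Expected project duration μ = 37 days. Critical path: Task 1 → Task 6 → Task 7 → Task 8.

Backward pass:
LF_Task 8 = 37; LS_Task 8 = 37−10 = 27
LF_Task 7 = LS_Task 8 = 27; LS_Task 7 = 27−7 = 20
LF_Task 6 = LS_Task 7 = 20; LS_Task 6 = 20−7 = 13
LF_Task 5 = LS_Task 8 = 27; LS_Task 5 = 27−2 = 25
LF_Task 4 = LS_Task 8 = 27; LS_Task 4 = 27−4 = 23
LF_Task 3 = LS_Task 8 = 27; LS_Task 3 = 27−4 = 23
LF_Task 2 = min(LS_Task 4=23, LS_Task 5=25, LS_Task 6=13, LS_Task 7=20, LS_Task 8=27) = 13; LS_Task 2 = 13−10 = 3
LF_Task 1 = min(LS_Task 3=23, LS_Task 5=25, LS_Task 6=13) = 13; LS_Task 1 = 13−13 = 0
Slack_Task 3 = LS_Task 3 − ES_Task 3 = 23 − 13 = 10

10 days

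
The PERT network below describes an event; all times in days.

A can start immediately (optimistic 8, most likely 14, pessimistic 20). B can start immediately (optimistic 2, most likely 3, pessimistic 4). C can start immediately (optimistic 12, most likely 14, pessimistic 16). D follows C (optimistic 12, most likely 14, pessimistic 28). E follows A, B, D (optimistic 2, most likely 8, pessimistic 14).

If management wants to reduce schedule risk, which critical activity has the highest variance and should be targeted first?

te_A = (8 + 4·14 + 20)/6 = 84/6 = 14; σ²_A = ((20−8)/6)² = 4.000
te_B = (2 + 4·3 + 4)/6 = 18/6 = 3; σ²_B = ((4−2)/6)² = 0.111
te_C = (12 + 4·14 + 16)/6 = 84/6 = 14; σ²_C = ((16−12)/6)² = 0.444
te_D = (12 + 4·14 + 28)/6 = 96/6 = 16; σ²_D = ((28−12)/6)² = 7.111
te_E = (2 + 4·8 + 14)/6 = 48/6 = 8; σ²_E = ((14−2)/6)² = 4.000

Forward pass:
ES_A = 0; EF_A = 14
ES_B = 0; EF_B = 3
ES_C = 0; EF_C = 14
ES_D = 14; EF_D = 14+16 = 30
ES_E = max(EF_A=14, EF_B=3, EF_D=30) = 30; EF_E = 30+8 = 38
Expected project duration μ = 38 days. Critical path: C → D → E.

Variances on critical path: σ²_C=0.444, σ²_D=7.111, σ²_E=4.000.
Largest is σ²_D = 7.111.

D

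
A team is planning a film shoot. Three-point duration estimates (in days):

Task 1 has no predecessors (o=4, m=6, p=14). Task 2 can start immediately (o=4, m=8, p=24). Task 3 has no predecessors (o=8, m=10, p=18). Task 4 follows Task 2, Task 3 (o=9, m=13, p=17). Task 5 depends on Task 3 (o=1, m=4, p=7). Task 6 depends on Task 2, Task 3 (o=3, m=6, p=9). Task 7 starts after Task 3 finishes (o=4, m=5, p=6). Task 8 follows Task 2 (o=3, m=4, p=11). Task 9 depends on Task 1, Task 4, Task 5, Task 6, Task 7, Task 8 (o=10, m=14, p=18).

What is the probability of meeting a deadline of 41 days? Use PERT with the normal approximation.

te_Task 1 = (4 + 4·6 + 14)/6 = 42/6 = 7; σ²_Task 1 = ((14−4)/6)² = 2.778
te_Task 2 = (4 + 4·8 + 24)/6 = 60/6 = 10; σ²_Task 2 = ((24−4)/6)² = 11.111
te_Task 3 = (8 + 4·10 + 18)/6 = 66/6 = 11; σ²_Task 3 = ((18−8)/6)² = 2.778
te_Task 4 = (9 + 4·13 + 17)/6 = 78/6 = 13; σ²_Task 4 = ((17−9)/6)² = 1.778
te_Task 5 = (1 + 4·4 + 7)/6 = 24/6 = 4; σ²_Task 5 = ((7−1)/6)² = 1.000
te_Task 6 = (3 + 4·6 + 9)/6 = 36/6 = 6; σ²_Task 6 = ((9−3)/6)² = 1.000
te_Task 7 = (4 + 4·5 + 6)/6 = 30/6 = 5; σ²_Task 7 = ((6−4)/6)² = 0.111
te_Task 8 = (3 + 4·4 + 11)/6 = 30/6 = 5; σ²_Task 8 = ((11−3)/6)² = 1.778
te_Task 9 = (10 + 4·14 + 18)/6 = 84/6 = 14; σ²_Task 9 = ((18−10)/6)² = 1.778

Forward pass:
ES_Task 1 = 0; EF_Task 1 = 7
ES_Task 2 = 0; EF_Task 2 = 10
ES_Task 3 = 0; EF_Task 3 = 11
ES_Task 4 = max(EF_Task 2=10, EF_Task 3=11) = 11; EF_Task 4 = 11+13 = 24
ES_Task 5 = 11; EF_Task 5 = 11+4 = 15
ES_Task 6 = max(EF_Task 2=10, EF_Task 3=11) = 11; EF_Task 6 = 11+6 = 17
ES_Task 7 = 11; EF_Task 7 = 11+5 = 16
ES_Task 8 = 10; EF_Task 8 = 10+5 = 15
ES_Task 9 = max(EF_Task 1=7, EF_Task 4=24, EF_Task 5=15, EF_Task 6=17, EF_Task 7=16, EF_Task 8=15) = 24; EF_Task 9 = 24+14 = 38
Expected project duration μ = 38 days. Critical path: Task 3 → Task 4 → Task 9.

Variance along critical path = 2.778 + 1.778 + 1.778 = 6.333; σ = √6.333 = 2.517 days.
Z = (41 − 38) / 2.517 = 1.192
P(T ≤ 41) = Φ(1.192) ≈ 0.883

0.883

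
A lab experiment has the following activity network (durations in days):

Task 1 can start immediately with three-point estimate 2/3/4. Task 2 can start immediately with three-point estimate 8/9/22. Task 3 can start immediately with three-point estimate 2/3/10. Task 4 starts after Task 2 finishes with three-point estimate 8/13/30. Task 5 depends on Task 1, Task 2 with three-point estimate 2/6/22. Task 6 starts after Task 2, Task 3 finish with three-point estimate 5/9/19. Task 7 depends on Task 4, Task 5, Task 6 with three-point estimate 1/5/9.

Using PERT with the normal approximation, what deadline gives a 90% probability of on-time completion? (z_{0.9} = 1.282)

te_Task 1 = (2 + 4·3 + 4)/6 = 18/6 = 3; σ²_Task 1 = ((4−2)/6)² = 0.111
te_Task 2 = (8 + 4·9 + 22)/6 = 66/6 = 11; σ²_Task 2 = ((22−8)/6)² = 5.444
te_Task 3 = (2 + 4·3 + 10)/6 = 24/6 = 4; σ²_Task 3 = ((10−2)/6)² = 1.778
te_Task 4 = (8 + 4·13 + 30)/6 = 90/6 = 15; σ²_Task 4 = ((30−8)/6)² = 13.444
te_Task 5 = (2 + 4·6 + 22)/6 = 48/6 = 8; σ²_Task 5 = ((22−2)/6)² = 11.111
te_Task 6 = (5 + 4·9 + 19)/6 = 60/6 = 10; σ²_Task 6 = ((19−5)/6)² = 5.444
te_Task 7 = (1 + 4·5 + 9)/6 = 30/6 = 5; σ²_Task 7 = ((9−1)/6)² = 1.778

Forward pass:
ES_Task 1 = 0; EF_Task 1 = 3
ES_Task 2 = 0; EF_Task 2 = 11
ES_Task 3 = 0; EF_Task 3 = 4
ES_Task 4 = 11; EF_Task 4 = 11+15 = 26
ES_Task 5 = max(EF_Task 1=3, EF_Task 2=11) = 11; EF_Task 5 = 11+8 = 19
ES_Task 6 = max(EF_Task 2=11, EF_Task 3=4) = 11; EF_Task 6 = 11+10 = 21
ES_Task 7 = max(EF_Task 4=26, EF_Task 5=19, EF_Task 6=21) = 26; EF_Task 7 = 26+5 = 31
Expected project duration μ = 31 days. Critical path: Task 2 → Task 4 → Task 7.

Variance along critical path = 5.444 + 13.444 + 1.778 = 20.667; σ = 4.546 days.
D = μ + z·σ = 31 + 1.282·4.546 = 36.8 days

36.8 days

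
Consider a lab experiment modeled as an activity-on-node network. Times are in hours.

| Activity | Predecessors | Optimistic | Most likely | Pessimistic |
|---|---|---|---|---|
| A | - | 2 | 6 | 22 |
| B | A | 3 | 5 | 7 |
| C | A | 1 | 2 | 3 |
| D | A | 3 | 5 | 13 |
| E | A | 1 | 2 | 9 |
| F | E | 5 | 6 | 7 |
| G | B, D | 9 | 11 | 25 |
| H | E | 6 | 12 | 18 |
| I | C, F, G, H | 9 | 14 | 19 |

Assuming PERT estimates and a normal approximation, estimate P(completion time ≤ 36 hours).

0.153

te_A = (2 + 4·6 + 22)/6 = 48/6 = 8; σ²_A = ((22−2)/6)² = 11.111
te_B = (3 + 4·5 + 7)/6 = 30/6 = 5; σ²_B = ((7−3)/6)² = 0.444
te_C = (1 + 4·2 + 3)/6 = 12/6 = 2; σ²_C = ((3−1)/6)² = 0.111
te_D = (3 + 4·5 + 13)/6 = 36/6 = 6; σ²_D = ((13−3)/6)² = 2.778
te_E = (1 + 4·2 + 9)/6 = 18/6 = 3; σ²_E = ((9−1)/6)² = 1.778
te_F = (5 + 4·6 + 7)/6 = 36/6 = 6; σ²_F = ((7−5)/6)² = 0.111
te_G = (9 + 4·11 + 25)/6 = 78/6 = 13; σ²_G = ((25−9)/6)² = 7.111
te_H = (6 + 4·12 + 18)/6 = 72/6 = 12; σ²_H = ((18−6)/6)² = 4.000
te_I = (9 + 4·14 + 19)/6 = 84/6 = 14; σ²_I = ((19−9)/6)² = 2.778

Forward pass:
ES_A = 0; EF_A = 8
ES_B = 8; EF_B = 8+5 = 13
ES_C = 8; EF_C = 8+2 = 10
ES_D = 8; EF_D = 8+6 = 14
ES_E = 8; EF_E = 8+3 = 11
ES_F = 11; EF_F = 11+6 = 17
ES_G = max(EF_B=13, EF_D=14) = 14; EF_G = 14+13 = 27
ES_H = 11; EF_H = 11+12 = 23
ES_I = max(EF_C=10, EF_F=17, EF_G=27, EF_H=23) = 27; EF_I = 27+14 = 41
Expected project duration μ = 41 hours. Critical path: A → D → G → I.

Variance along critical path = 11.111 + 2.778 + 7.111 + 2.778 = 23.778; σ = √23.778 = 4.876 hours.
Z = (36 − 41) / 4.876 = -1.025
P(T ≤ 36) = Φ(-1.025) ≈ 0.153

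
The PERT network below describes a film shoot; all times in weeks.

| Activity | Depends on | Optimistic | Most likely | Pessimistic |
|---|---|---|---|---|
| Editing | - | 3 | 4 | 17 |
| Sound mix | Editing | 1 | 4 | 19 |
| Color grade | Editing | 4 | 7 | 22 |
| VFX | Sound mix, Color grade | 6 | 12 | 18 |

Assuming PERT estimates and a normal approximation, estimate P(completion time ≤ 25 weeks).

0.321

te_Editing = (3 + 4·4 + 17)/6 = 36/6 = 6; σ²_Editing = ((17−3)/6)² = 5.444
te_Sound mix = (1 + 4·4 + 19)/6 = 36/6 = 6; σ²_Sound mix = ((19−1)/6)² = 9.000
te_Color grade = (4 + 4·7 + 22)/6 = 54/6 = 9; σ²_Color grade = ((22−4)/6)² = 9.000
te_VFX = (6 + 4·12 + 18)/6 = 72/6 = 12; σ²_VFX = ((18−6)/6)² = 4.000

Forward pass:
ES_Editing = 0; EF_Editing = 6
ES_Sound mix = 6; EF_Sound mix = 6+6 = 12
ES_Color grade = 6; EF_Color grade = 6+9 = 15
ES_VFX = max(EF_Sound mix=12, EF_Color grade=15) = 15; EF_VFX = 15+12 = 27
Expected project duration μ = 27 weeks. Critical path: Editing → Color grade → VFX.

Variance along critical path = 5.444 + 9.000 + 4.000 = 18.444; σ = √18.444 = 4.295 weeks.
Z = (25 − 27) / 4.295 = -0.466
P(T ≤ 25) = Φ(-0.466) ≈ 0.321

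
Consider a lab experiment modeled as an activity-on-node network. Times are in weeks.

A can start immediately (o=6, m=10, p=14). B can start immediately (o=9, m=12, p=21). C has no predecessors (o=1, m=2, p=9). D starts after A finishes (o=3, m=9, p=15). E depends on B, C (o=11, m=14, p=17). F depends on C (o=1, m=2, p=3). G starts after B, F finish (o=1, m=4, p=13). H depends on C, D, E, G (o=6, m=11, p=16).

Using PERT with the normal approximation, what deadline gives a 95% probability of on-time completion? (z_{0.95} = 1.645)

te_A = (6 + 4·10 + 14)/6 = 60/6 = 10; σ²_A = ((14−6)/6)² = 1.778
te_B = (9 + 4·12 + 21)/6 = 78/6 = 13; σ²_B = ((21−9)/6)² = 4.000
te_C = (1 + 4·2 + 9)/6 = 18/6 = 3; σ²_C = ((9−1)/6)² = 1.778
te_D = (3 + 4·9 + 15)/6 = 54/6 = 9; σ²_D = ((15−3)/6)² = 4.000
te_E = (11 + 4·14 + 17)/6 = 84/6 = 14; σ²_E = ((17−11)/6)² = 1.000
te_F = (1 + 4·2 + 3)/6 = 12/6 = 2; σ²_F = ((3−1)/6)² = 0.111
te_G = (1 + 4·4 + 13)/6 = 30/6 = 5; σ²_G = ((13−1)/6)² = 4.000
te_H = (6 + 4·11 + 16)/6 = 66/6 = 11; σ²_H = ((16−6)/6)² = 2.778

Forward pass:
ES_A = 0; EF_A = 10
ES_B = 0; EF_B = 13
ES_C = 0; EF_C = 3
ES_D = 10; EF_D = 10+9 = 19
ES_E = max(EF_B=13, EF_C=3) = 13; EF_E = 13+14 = 27
ES_F = 3; EF_F = 3+2 = 5
ES_G = max(EF_B=13, EF_F=5) = 13; EF_G = 13+5 = 18
ES_H = max(EF_C=3, EF_D=19, EF_E=27, EF_G=18) = 27; EF_H = 27+11 = 38
Expected project duration μ = 38 weeks. Critical path: B → E → H.

Variance along critical path = 4.000 + 1.000 + 2.778 = 7.778; σ = 2.789 weeks.
D = μ + z·σ = 38 + 1.645·2.789 = 42.6 weeks

42.6 weeks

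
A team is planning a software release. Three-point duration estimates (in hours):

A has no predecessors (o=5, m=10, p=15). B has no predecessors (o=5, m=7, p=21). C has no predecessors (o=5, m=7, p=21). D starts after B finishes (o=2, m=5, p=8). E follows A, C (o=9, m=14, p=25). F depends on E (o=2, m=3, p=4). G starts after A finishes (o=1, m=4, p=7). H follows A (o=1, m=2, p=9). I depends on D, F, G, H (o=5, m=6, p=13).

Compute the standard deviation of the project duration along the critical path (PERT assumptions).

te_A = (5 + 4·10 + 15)/6 = 60/6 = 10; σ²_A = ((15−5)/6)² = 2.778
te_B = (5 + 4·7 + 21)/6 = 54/6 = 9; σ²_B = ((21−5)/6)² = 7.111
te_C = (5 + 4·7 + 21)/6 = 54/6 = 9; σ²_C = ((21−5)/6)² = 7.111
te_D = (2 + 4·5 + 8)/6 = 30/6 = 5; σ²_D = ((8−2)/6)² = 1.000
te_E = (9 + 4·14 + 25)/6 = 90/6 = 15; σ²_E = ((25−9)/6)² = 7.111
te_F = (2 + 4·3 + 4)/6 = 18/6 = 3; σ²_F = ((4−2)/6)² = 0.111
te_G = (1 + 4·4 + 7)/6 = 24/6 = 4; σ²_G = ((7−1)/6)² = 1.000
te_H = (1 + 4·2 + 9)/6 = 18/6 = 3; σ²_H = ((9−1)/6)² = 1.778
te_I = (5 + 4·6 + 13)/6 = 42/6 = 7; σ²_I = ((13−5)/6)² = 1.778

Forward pass:
ES_A = 0; EF_A = 10
ES_B = 0; EF_B = 9
ES_C = 0; EF_C = 9
ES_D = 9; EF_D = 9+5 = 14
ES_E = max(EF_A=10, EF_C=9) = 10; EF_E = 10+15 = 25
ES_F = 25; EF_F = 25+3 = 28
ES_G = 10; EF_G = 10+4 = 14
ES_H = 10; EF_H = 10+3 = 13
ES_I = max(EF_D=14, EF_F=28, EF_G=14, EF_H=13) = 28; EF_I = 28+7 = 35
Expected project duration μ = 35 hours. Critical path: A → E → F → I.

Variance along critical path = 2.778 + 7.111 + 0.111 + 1.778 = 11.778
σ = √11.778 = 3.432 hours

3.43 hours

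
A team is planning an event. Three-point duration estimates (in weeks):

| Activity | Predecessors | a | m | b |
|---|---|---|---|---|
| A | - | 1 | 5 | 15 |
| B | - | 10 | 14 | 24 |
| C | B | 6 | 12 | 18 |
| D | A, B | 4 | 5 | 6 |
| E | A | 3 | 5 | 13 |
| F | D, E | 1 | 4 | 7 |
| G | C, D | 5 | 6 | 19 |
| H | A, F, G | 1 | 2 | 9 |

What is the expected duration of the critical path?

te_A = (1 + 4·5 + 15)/6 = 36/6 = 6
te_B = (10 + 4·14 + 24)/6 = 90/6 = 15
te_C = (6 + 4·12 + 18)/6 = 72/6 = 12
te_D = (4 + 4·5 + 6)/6 = 30/6 = 5
te_E = (3 + 4·5 + 13)/6 = 36/6 = 6
te_F = (1 + 4·4 + 7)/6 = 24/6 = 4
te_G = (5 + 4·6 + 19)/6 = 48/6 = 8
te_H = (1 + 4·2 + 9)/6 = 18/6 = 3

Forward pass:
ES_A = 0; EF_A = 6
ES_B = 0; EF_B = 15
ES_C = 15; EF_C = 15+12 = 27
ES_D = max(EF_A=6, EF_B=15) = 15; EF_D = 15+5 = 20
ES_E = 6; EF_E = 6+6 = 12
ES_F = max(EF_D=20, EF_E=12) = 20; EF_F = 20+4 = 24
ES_G = max(EF_C=27, EF_D=20) = 27; EF_G = 27+8 = 35
ES_H = max(EF_A=6, EF_F=24, EF_G=35) = 35; EF_H = 35+3 = 38
Expected project duration μ = 38 weeks. Critical path: B → C → G → H.

38 weeks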